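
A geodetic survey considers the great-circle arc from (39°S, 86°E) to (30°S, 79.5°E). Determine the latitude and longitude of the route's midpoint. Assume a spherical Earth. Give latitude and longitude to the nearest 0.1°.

≈ (34.5°S, 82.6°E)

Write both endpoints as unit vectors p₁, p₂ with components (cos φ cos λ, cos φ sin λ, sin φ).
The central angle between the endpoints is δ = arccos(p₁·p₂) ≈ 0.183 rad (10.5°).
Interpolate at f = 1/2 with slerp weights a = sin((1−f)δ)/sin δ ≈ 0.502, b = sin(fδ)/sin δ ≈ 0.502.
p = a·p₁ + b·p₂ ≈ (0.106, 0.817, -0.567); φ = arcsin(p_z) ≈ -34.54°, λ = atan2(p_y, p_x) ≈ 82.57°.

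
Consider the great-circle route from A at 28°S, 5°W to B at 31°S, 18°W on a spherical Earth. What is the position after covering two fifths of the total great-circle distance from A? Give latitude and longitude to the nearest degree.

≈ 29°S, 10°W

Convert each endpoint to a unit vector on the sphere (x = cos φ cos λ, y = cos φ sin λ, z = sin φ).
The central angle between the endpoints is δ = arccos(p₁·p₂) ≈ 0.204 rad (11.7°).
Interpolate at f = 2/5 with slerp weights a = sin((1−f)δ)/sin δ ≈ 0.603, b = sin(fδ)/sin δ ≈ 0.402.
p = a·p₁ + b·p₂ ≈ (0.858, -0.153, -0.490); φ = arcsin(p_z) ≈ -29.35°, λ = atan2(p_y, p_x) ≈ -10.11°.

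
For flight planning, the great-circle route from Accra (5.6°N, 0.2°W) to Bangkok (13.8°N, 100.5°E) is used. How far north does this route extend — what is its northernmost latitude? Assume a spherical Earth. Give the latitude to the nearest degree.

The great circle lies in the plane with unit normal n̂ = (p₁ × p₂)/|p₁ × p₂|.
Here n̂_z ≈ +0.961; the vertex latitude is φ_max = arccos|n̂_z| ≈ 16.0°.

≈ 16°N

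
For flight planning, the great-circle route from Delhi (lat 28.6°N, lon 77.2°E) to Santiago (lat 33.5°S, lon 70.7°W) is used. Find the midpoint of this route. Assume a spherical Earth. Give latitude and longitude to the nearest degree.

Convert each endpoint to a unit vector on the sphere (x = cos φ cos λ, y = cos φ sin λ, z = sin φ).
The central angle between the endpoints is δ = arccos(p₁·p₂) ≈ 2.656 rad (152.2°).
Interpolate at f = 1/2 with slerp weights a = sin((1−f)δ)/sin δ ≈ 2.080, b = sin(fδ)/sin δ ≈ 2.080.
p = a·p₁ + b·p₂ ≈ (0.978, 0.144, -0.152); φ = arcsin(p_z) ≈ -8.76°, λ = atan2(p_y, p_x) ≈ 8.37°.

≈ lat 9°S, lon 8°E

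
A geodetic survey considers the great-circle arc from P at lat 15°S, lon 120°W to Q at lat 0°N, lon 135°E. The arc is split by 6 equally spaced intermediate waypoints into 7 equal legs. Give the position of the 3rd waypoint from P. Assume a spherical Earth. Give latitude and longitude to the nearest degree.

Write both endpoints as unit vectors p₁, p₂ with components (cos φ cos λ, cos φ sin λ, sin φ).
The central angle between the endpoints is δ = arccos(p₁·p₂) ≈ 1.823 rad (104.5°).
Interpolate at f = 3/7 with slerp weights a = sin((1−f)δ)/sin δ ≈ 0.892, b = sin(fδ)/sin δ ≈ 0.727.
p = a·p₁ + b·p₂ ≈ (-0.945, -0.232, -0.231); φ = arcsin(p_z) ≈ -13.34°, λ = atan2(p_y, p_x) ≈ -166.23°.

≈ lat 13°S, lon 166°W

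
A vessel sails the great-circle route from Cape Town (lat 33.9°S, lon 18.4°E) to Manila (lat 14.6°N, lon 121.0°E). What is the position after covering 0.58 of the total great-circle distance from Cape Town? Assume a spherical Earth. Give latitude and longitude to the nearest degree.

Convert each endpoint to a unit vector on the sphere (x = cos φ cos λ, y = cos φ sin λ, z = sin φ).
The central angle between the endpoints is δ = arccos(p₁·p₂) ≈ 1.892 rad (108.4°).
Interpolate at f = 0.58 with slerp weights a = sin((1−f)δ)/sin δ ≈ 0.752, b = sin(fδ)/sin δ ≈ 0.938.
p = a·p₁ + b·p₂ ≈ (0.125, 0.975, -0.183); φ = arcsin(p_z) ≈ -10.55°, λ = atan2(p_y, p_x) ≈ 82.70°.

≈ lat 11°S, lon 83°E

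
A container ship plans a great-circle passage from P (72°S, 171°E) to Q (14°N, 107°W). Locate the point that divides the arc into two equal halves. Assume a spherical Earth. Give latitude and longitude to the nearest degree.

≈ (34°S, 124°W)

From cos δ = sin φ₁ sin φ₂ + cos φ₁ cos φ₂ cos Δλ, the central angle is δ ≈ 1.760 rad (100.9°).
Interpolate at f = 1/2 with slerp weights a = sin((1−f)δ)/sin δ ≈ 0.785, b = sin(fδ)/sin δ ≈ 0.785.
p = a·p₁ + b·p₂ ≈ (-0.462, -0.690, -0.557); φ = arcsin(p_z) ≈ -33.82°, λ = atan2(p_y, p_x) ≈ -123.80°.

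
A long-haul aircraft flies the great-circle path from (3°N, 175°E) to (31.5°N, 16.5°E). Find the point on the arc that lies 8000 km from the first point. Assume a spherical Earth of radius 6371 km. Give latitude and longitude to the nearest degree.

The haversine formula gives a central angle δ ≈ 2.442 rad (139.9°) between the endpoints. The total great-circle distance is δ·R ≈ 2.442 × 6371 ≈ 15556 km, so the target fraction is f = 8000/15556 ≈ 0.514.
Interpolate at f ≈ 0.514 with slerp weights a = sin((1−f)δ)/sin δ ≈ 1.439, b = sin(fδ)/sin δ ≈ 1.476.
p = a·p₁ + b·p₂ ≈ (-0.225, 0.483, 0.846); φ = arcsin(p_z) ≈ 57.83°, λ = atan2(p_y, p_x) ≈ 114.97°.

≈ (58°N, 115°E)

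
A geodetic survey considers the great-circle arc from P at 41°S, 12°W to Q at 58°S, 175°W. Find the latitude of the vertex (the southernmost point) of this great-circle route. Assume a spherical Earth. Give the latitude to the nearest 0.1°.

The great circle lies in the plane with unit normal n̂ = (p₁ × p₂)/|p₁ × p₂|.
Here n̂_z ≈ -0.119; the vertex latitude is φ_max = arccos|n̂_z| ≈ 83.2°.
Check via Clairaut: cos φ_max = |cos φ₁| · sin C = cos(41.0°)·sin(170.9°) ≈ 0.119, again giving ≈ 83.2°.

≈ 83.2°S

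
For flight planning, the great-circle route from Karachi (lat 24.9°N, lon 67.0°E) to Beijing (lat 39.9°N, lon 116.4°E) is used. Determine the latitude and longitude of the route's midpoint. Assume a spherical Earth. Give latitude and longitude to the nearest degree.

≈ lat 35°N, lon 89°E

Write both endpoints as unit vectors p₁, p₂ with components (cos φ cos λ, cos φ sin λ, sin φ).
The central angle between the endpoints is δ = arccos(p₁·p₂) ≈ 0.763 rad (43.7°).
Interpolate at f = 1/2 with slerp weights a = sin((1−f)δ)/sin δ ≈ 0.539, b = sin(fδ)/sin δ ≈ 0.539.
p = a·p₁ + b·p₂ ≈ (0.007, 0.820, 0.572); φ = arcsin(p_z) ≈ 34.92°, λ = atan2(p_y, p_x) ≈ 89.50°.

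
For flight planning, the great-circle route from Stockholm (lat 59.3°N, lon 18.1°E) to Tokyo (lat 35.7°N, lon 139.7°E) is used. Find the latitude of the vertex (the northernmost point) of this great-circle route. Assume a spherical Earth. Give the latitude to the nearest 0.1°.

≈ 68.4°N

The great circle lies in the plane with unit normal n̂ = (p₁ × p₂)/|p₁ × p₂|.
Here n̂_z ≈ +0.368; the vertex latitude is φ_max = arccos|n̂_z| ≈ 68.4°.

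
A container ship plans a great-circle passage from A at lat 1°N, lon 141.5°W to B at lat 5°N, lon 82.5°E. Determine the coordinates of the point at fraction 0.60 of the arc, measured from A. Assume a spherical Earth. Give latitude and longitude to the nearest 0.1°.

Write both endpoints as unit vectors p₁, p₂ with components (cos φ cos λ, cos φ sin λ, sin φ).
The central angle between the endpoints is δ = arccos(p₁·p₂) ≈ 2.367 rad (135.6°).
Interpolate at f = 0.60 with slerp weights a = sin((1−f)δ)/sin δ ≈ 1.161, b = sin(fδ)/sin δ ≈ 1.414.
p = a·p₁ + b·p₂ ≈ (-0.725, 0.674, 0.144); φ = arcsin(p_z) ≈ 8.25°, λ = atan2(p_y, p_x) ≈ 137.06°.

≈ lat 8.3°N, lon 137.1°E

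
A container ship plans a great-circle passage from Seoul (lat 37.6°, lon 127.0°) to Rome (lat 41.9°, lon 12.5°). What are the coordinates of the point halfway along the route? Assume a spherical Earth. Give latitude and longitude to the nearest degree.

≈ lat 57°, lon 73°

Write both endpoints as unit vectors p₁, p₂ with components (cos φ cos λ, cos φ sin λ, sin φ).
The central angle between the endpoints is δ = arccos(p₁·p₂) ≈ 1.407 rad (80.6°).
Interpolate at f = 1/2 with slerp weights a = sin((1−f)δ)/sin δ ≈ 0.656, b = sin(fδ)/sin δ ≈ 0.656.
p = a·p₁ + b·p₂ ≈ (0.164, 0.521, 0.838); φ = arcsin(p_z) ≈ 56.93°, λ = atan2(p_y, p_x) ≈ 72.53°.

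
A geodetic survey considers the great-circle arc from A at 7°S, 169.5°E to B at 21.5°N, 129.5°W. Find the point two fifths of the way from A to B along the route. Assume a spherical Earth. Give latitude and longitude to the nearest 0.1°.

≈ 5.4°N, 167.0°W

Write both endpoints as unit vectors p₁, p₂ with components (cos φ cos λ, cos φ sin λ, sin φ).
The central angle between the endpoints is δ = arccos(p₁·p₂) ≈ 1.156 rad (66.2°).
Interpolate at f = 2/5 with slerp weights a = sin((1−f)δ)/sin δ ≈ 0.699, b = sin(fδ)/sin δ ≈ 0.487.
p = a·p₁ + b·p₂ ≈ (-0.970, -0.224, 0.094); φ = arcsin(p_z) ≈ 5.37°, λ = atan2(p_y, p_x) ≈ -167.02°.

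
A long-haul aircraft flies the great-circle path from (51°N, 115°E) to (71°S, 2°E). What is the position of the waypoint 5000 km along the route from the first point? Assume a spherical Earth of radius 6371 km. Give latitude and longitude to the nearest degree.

Convert each endpoint to a unit vector on the sphere (x = cos φ cos λ, y = cos φ sin λ, z = sin φ).
The central angle between the endpoints is δ = arccos(p₁·p₂) ≈ 2.523 rad (144.6°). The total great-circle distance is δ·R ≈ 2.523 × 6371 ≈ 16076 km, so the target fraction is f = 5000/16076 ≈ 0.311.
Interpolate at f ≈ 0.311 with slerp weights a = sin((1−f)δ)/sin δ ≈ 1.701, b = sin(fδ)/sin δ ≈ 1.219.
p = a·p₁ + b·p₂ ≈ (-0.056, 0.984, 0.169); φ = arcsin(p_z) ≈ 9.74°, λ = atan2(p_y, p_x) ≈ 93.24°.

≈ (10°N, 93°E)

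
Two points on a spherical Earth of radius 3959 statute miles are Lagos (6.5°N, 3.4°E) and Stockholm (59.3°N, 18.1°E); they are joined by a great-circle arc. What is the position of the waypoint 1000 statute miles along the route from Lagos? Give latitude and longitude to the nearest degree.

≈ 21°N, 6°E

Convert each endpoint to a unit vector on the sphere (x = cos φ cos λ, y = cos φ sin λ, z = sin φ).
The central angle between the endpoints is δ = arccos(p₁·p₂) ≈ 0.942 rad (54.0°). The total great-circle distance is δ·R ≈ 0.942 × 3959 ≈ 3730 mi, so the target fraction is f = 1000/3730 ≈ 0.268.
Interpolate at f ≈ 0.268 with slerp weights a = sin((1−f)δ)/sin δ ≈ 0.787, b = sin(fδ)/sin δ ≈ 0.309.
p = a·p₁ + b·p₂ ≈ (0.930, 0.095, 0.355); φ = arcsin(p_z) ≈ 20.78°, λ = atan2(p_y, p_x) ≈ 5.85°.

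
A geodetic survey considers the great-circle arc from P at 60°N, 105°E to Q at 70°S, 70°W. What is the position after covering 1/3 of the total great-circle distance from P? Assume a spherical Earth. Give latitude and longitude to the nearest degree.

≈ 4°N, 97°E

The haversine formula gives a central angle δ ≈ 2.963 rad (169.8°) between the endpoints.
Interpolate at f = 1/3 with slerp weights a = sin((1−f)δ)/sin δ ≈ 5.184, b = sin(fδ)/sin δ ≈ 4.708.
p = a·p₁ + b·p₂ ≈ (-0.120, 0.991, 0.065); φ = arcsin(p_z) ≈ 3.75°, λ = atan2(p_y, p_x) ≈ 96.91°.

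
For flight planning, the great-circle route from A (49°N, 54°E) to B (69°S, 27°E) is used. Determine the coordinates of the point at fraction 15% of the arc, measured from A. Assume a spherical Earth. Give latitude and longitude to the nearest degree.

Convert each endpoint to a unit vector on the sphere (x = cos φ cos λ, y = cos φ sin λ, z = sin φ).
The central angle between the endpoints is δ = arccos(p₁·p₂) ≈ 2.089 rad (119.7°).
Interpolate at f = 0.15 with slerp weights a = sin((1−f)δ)/sin δ ≈ 1.127, b = sin(fδ)/sin δ ≈ 0.355.
p = a·p₁ + b·p₂ ≈ (0.548, 0.656, 0.519); φ = arcsin(p_z) ≈ 31.29°, λ = atan2(p_y, p_x) ≈ 50.13°.

≈ (31°N, 50°E)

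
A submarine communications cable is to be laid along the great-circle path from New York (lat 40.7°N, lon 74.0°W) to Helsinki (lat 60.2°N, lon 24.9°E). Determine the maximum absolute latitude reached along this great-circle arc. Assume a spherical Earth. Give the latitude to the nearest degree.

≈ 64°N

The great circle lies in the plane with unit normal n̂ = (p₁ × p₂)/|p₁ × p₂|.
Here n̂_z ≈ +0.432; the vertex latitude is φ_max = arccos|n̂_z| ≈ 64.4°.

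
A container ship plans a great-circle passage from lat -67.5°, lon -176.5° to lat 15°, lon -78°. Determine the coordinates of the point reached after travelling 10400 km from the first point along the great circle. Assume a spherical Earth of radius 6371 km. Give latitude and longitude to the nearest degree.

From cos δ = sin φ₁ sin φ₂ + cos φ₁ cos φ₂ cos Δλ, the central angle is δ ≈ 1.869 rad (107.1°). The total great-circle distance is δ·R ≈ 1.869 × 6371 ≈ 11907 km, so the target fraction is f = 10400/11907 ≈ 0.873.
Interpolate at f ≈ 0.873 with slerp weights a = sin((1−f)δ)/sin δ ≈ 0.245, b = sin(fδ)/sin δ ≈ 1.044.
p = a·p₁ + b·p₂ ≈ (0.116, -0.992, 0.044); φ = arcsin(p_z) ≈ 2.51°, λ = atan2(p_y, p_x) ≈ -83.33°.

≈ lat 3°, lon -83°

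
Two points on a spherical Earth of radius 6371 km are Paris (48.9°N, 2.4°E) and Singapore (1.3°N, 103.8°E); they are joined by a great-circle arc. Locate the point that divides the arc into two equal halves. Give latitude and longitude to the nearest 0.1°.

Convert each endpoint to a unit vector on the sphere (x = cos φ cos λ, y = cos φ sin λ, z = sin φ).
The central angle between the endpoints is δ = arccos(p₁·p₂) ≈ 1.684 rad (96.5°).
Interpolate at f = 1/2 with slerp weights a = sin((1−f)δ)/sin δ ≈ 0.751, b = sin(fδ)/sin δ ≈ 0.751.
p = a·p₁ + b·p₂ ≈ (0.314, 0.750, 0.583); φ = arcsin(p_z) ≈ 35.64°, λ = atan2(p_y, p_x) ≈ 67.27°.

≈ 35.6°N, 67.3°E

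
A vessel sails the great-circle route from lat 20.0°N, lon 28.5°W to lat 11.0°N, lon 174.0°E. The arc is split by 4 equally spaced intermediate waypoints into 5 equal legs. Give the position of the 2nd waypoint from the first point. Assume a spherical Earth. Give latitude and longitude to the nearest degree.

Convert each endpoint to a unit vector on the sphere (x = cos φ cos λ, y = cos φ sin λ, z = sin φ).
The central angle between the endpoints is δ = arccos(p₁·p₂) ≈ 2.477 rad (141.9°).
Interpolate at f = 2/5 with slerp weights a = sin((1−f)δ)/sin δ ≈ 1.615, b = sin(fδ)/sin δ ≈ 1.356.
p = a·p₁ + b·p₂ ≈ (0.010, -0.585, 0.811); φ = arcsin(p_z) ≈ 54.19°, λ = atan2(p_y, p_x) ≈ -89.00°.

≈ lat 54°N, lon 89°W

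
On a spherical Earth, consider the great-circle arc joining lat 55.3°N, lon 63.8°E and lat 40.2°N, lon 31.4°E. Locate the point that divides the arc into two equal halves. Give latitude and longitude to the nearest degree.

≈ lat 49°N, lon 45°E

From cos δ = sin φ₁ sin φ₂ + cos φ₁ cos φ₂ cos Δλ, the central angle is δ ≈ 0.456 rad (26.1°).
Interpolate at f = 1/2 with slerp weights a = sin((1−f)δ)/sin δ ≈ 0.513, b = sin(fδ)/sin δ ≈ 0.513.
p = a·p₁ + b·p₂ ≈ (0.464, 0.466, 0.753); φ = arcsin(p_z) ≈ 48.88°, λ = atan2(p_y, p_x) ≈ 45.17°.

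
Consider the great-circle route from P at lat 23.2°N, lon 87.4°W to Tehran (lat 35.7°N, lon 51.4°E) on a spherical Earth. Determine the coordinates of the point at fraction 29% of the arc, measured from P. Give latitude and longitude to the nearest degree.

≈ lat 47°N, lon 61°W

From cos δ = sin φ₁ sin φ₂ + cos φ₁ cos φ₂ cos Δλ, the central angle is δ ≈ 1.909 rad (109.4°).
Interpolate at f = 0.29 with slerp weights a = sin((1−f)δ)/sin δ ≈ 1.036, b = sin(fδ)/sin δ ≈ 0.557.
p = a·p₁ + b·p₂ ≈ (0.326, -0.597, 0.733); φ = arcsin(p_z) ≈ 47.15°, λ = atan2(p_y, p_x) ≈ -61.40°.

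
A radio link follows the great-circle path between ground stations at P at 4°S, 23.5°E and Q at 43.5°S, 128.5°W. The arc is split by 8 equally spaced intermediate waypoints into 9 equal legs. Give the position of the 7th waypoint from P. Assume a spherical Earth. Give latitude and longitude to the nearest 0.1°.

Write both endpoints as unit vectors p₁, p₂ with components (cos φ cos λ, cos φ sin λ, sin φ).
The central angle between the endpoints is δ = arccos(p₁·p₂) ≈ 2.203 rad (126.2°).
Interpolate at f = 7/9 with slerp weights a = sin((1−f)δ)/sin δ ≈ 0.583, b = sin(fδ)/sin δ ≈ 1.227.
p = a·p₁ + b·p₂ ≈ (-0.021, -0.465, -0.885); φ = arcsin(p_z) ≈ -62.28°, λ = atan2(p_y, p_x) ≈ -92.57°.

≈ 62.3°S, 92.6°W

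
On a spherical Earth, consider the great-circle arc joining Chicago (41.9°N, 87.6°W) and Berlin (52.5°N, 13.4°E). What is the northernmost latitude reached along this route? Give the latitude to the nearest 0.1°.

The great circle lies in the plane with unit normal n̂ = (p₁ × p₂)/|p₁ × p₂|.
Here n̂_z ≈ +0.496; the vertex latitude is φ_max = arccos|n̂_z| ≈ 60.2°.
Check via Clairaut: cos φ_max = |cos φ₁| · sin C = cos(41.9°)·sin(41.8°) ≈ 0.496, again giving ≈ 60.2°.

≈ 60.2°N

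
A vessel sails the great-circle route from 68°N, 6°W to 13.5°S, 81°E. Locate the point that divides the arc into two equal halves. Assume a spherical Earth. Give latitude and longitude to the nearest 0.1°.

≈ 33.2°N, 60.3°E

The haversine formula gives a central angle δ ≈ 1.769 rad (101.4°) between the endpoints.
Interpolate at f = 1/2 with slerp weights a = sin((1−f)δ)/sin δ ≈ 0.789, b = sin(fδ)/sin δ ≈ 0.789.
p = a·p₁ + b·p₂ ≈ (0.414, 0.727, 0.548); φ = arcsin(p_z) ≈ 33.20°, λ = atan2(p_y, p_x) ≈ 60.34°.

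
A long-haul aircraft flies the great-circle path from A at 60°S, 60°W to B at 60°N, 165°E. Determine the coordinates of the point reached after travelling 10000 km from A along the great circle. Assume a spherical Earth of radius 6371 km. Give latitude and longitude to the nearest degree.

≈ 10°N, 133°W

Write both endpoints as unit vectors p₁, p₂ with components (cos φ cos λ, cos φ sin λ, sin φ).
The central angle between the endpoints is δ = arccos(p₁·p₂) ≈ 2.757 rad (157.9°). The total great-circle distance is δ·R ≈ 2.757 × 6371 ≈ 17562 km, so the target fraction is f = 10000/17562 ≈ 0.569.
Interpolate at f ≈ 0.569 with slerp weights a = sin((1−f)δ)/sin δ ≈ 2.469, b = sin(fδ)/sin δ ≈ 2.662.
p = a·p₁ + b·p₂ ≈ (-0.669, -0.724, 0.168); φ = arcsin(p_z) ≈ 9.66°, λ = atan2(p_y, p_x) ≈ -132.71°.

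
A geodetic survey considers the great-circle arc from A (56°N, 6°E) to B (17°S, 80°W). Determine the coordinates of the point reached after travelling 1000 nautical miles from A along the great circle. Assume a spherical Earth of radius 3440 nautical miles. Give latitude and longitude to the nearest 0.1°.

From cos δ = sin φ₁ sin φ₂ + cos φ₁ cos φ₂ cos Δλ, the central angle is δ ≈ 1.777 rad (101.8°). The total great-circle distance is δ·R ≈ 1.777 × 3440 ≈ 6114 nmi, so the target fraction is f = 1000/6114 ≈ 0.164.
Interpolate at f ≈ 0.164 with slerp weights a = sin((1−f)δ)/sin δ ≈ 1.018, b = sin(fδ)/sin δ ≈ 0.293.
p = a·p₁ + b·p₂ ≈ (0.615, -0.216, 0.758); φ = arcsin(p_z) ≈ 49.33°, λ = atan2(p_y, p_x) ≈ -19.38°.

≈ (49.3°N, 19.4°W)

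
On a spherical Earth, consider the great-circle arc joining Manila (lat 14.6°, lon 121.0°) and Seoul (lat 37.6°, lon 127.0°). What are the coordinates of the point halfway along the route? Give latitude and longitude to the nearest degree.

From cos δ = sin φ₁ sin φ₂ + cos φ₁ cos φ₂ cos Δλ, the central angle is δ ≈ 0.412 rad (23.6°).
Interpolate at f = 1/2 with slerp weights a = sin((1−f)δ)/sin δ ≈ 0.511, b = sin(fδ)/sin δ ≈ 0.511.
p = a·p₁ + b·p₂ ≈ (-0.498, 0.747, 0.440); φ = arcsin(p_z) ≈ 26.13°, λ = atan2(p_y, p_x) ≈ 123.70°.

≈ lat 26°, lon 124°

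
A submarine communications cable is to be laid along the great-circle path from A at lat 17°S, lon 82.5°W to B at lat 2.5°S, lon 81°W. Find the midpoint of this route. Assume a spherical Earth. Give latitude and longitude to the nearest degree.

≈ lat 10°S, lon 82°W

From cos δ = sin φ₁ sin φ₂ + cos φ₁ cos φ₂ cos Δλ, the central angle is δ ≈ 0.254 rad (14.6°).
Interpolate at f = 1/2 with slerp weights a = sin((1−f)δ)/sin δ ≈ 0.504, b = sin(fδ)/sin δ ≈ 0.504.
p = a·p₁ + b·p₂ ≈ (0.142, -0.975, -0.169); φ = arcsin(p_z) ≈ -9.75°, λ = atan2(p_y, p_x) ≈ -81.73°.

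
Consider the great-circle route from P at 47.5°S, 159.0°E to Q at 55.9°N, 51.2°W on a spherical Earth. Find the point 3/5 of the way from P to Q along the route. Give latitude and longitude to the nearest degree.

The haversine formula gives a central angle δ ≈ 2.787 rad (159.7°) between the endpoints.
Interpolate at f = 3/5 with slerp weights a = sin((1−f)δ)/sin δ ≈ 2.587, b = sin(fδ)/sin δ ≈ 2.867.
p = a·p₁ + b·p₂ ≈ (-0.625, -0.626, 0.466); φ = arcsin(p_z) ≈ 27.80°, λ = atan2(p_y, p_x) ≈ -134.94°.

≈ 28°N, 135°W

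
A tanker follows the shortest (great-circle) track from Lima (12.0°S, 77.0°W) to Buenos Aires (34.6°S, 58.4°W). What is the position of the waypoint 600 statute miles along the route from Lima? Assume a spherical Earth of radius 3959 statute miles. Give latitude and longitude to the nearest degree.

Convert each endpoint to a unit vector on the sphere (x = cos φ cos λ, y = cos φ sin λ, z = sin φ).
The central angle between the endpoints is δ = arccos(p₁·p₂) ≈ 0.492 rad (28.2°). The total great-circle distance is δ·R ≈ 0.492 × 3959 ≈ 1950 mi, so the target fraction is f = 600/1950 ≈ 0.308.
Interpolate at f ≈ 0.308 with slerp weights a = sin((1−f)δ)/sin δ ≈ 0.707, b = sin(fδ)/sin δ ≈ 0.319.
p = a·p₁ + b·p₂ ≈ (0.293, -0.898, -0.328); φ = arcsin(p_z) ≈ -19.17°, λ = atan2(p_y, p_x) ≈ -71.91°.

≈ 19°S, 72°W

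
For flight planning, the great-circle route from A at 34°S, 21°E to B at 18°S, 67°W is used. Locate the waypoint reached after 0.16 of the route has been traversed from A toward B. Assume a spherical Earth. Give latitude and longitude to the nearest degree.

From cos δ = sin φ₁ sin φ₂ + cos φ₁ cos φ₂ cos Δλ, the central angle is δ ≈ 1.369 rad (78.4°).
Interpolate at f = 0.16 with slerp weights a = sin((1−f)δ)/sin δ ≈ 0.932, b = sin(fδ)/sin δ ≈ 0.222.
p = a·p₁ + b·p₂ ≈ (0.804, 0.083, -0.590); φ = arcsin(p_z) ≈ -36.12°, λ = atan2(p_y, p_x) ≈ 5.87°.

≈ 36°S, 6°E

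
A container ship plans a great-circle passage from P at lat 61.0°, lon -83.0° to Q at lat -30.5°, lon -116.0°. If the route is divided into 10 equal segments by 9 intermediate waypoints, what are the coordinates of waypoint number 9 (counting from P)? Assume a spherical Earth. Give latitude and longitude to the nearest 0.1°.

Convert each endpoint to a unit vector on the sphere (x = cos φ cos λ, y = cos φ sin λ, z = sin φ).
The central angle between the endpoints is δ = arccos(p₁·p₂) ≈ 1.665 rad (95.4°).
Interpolate at f = 9/10 with slerp weights a = sin((1−f)δ)/sin δ ≈ 0.166, b = sin(fδ)/sin δ ≈ 1.002.
p = a·p₁ + b·p₂ ≈ (-0.369, -0.856, -0.363); φ = arcsin(p_z) ≈ -21.28°, λ = atan2(p_y, p_x) ≈ -113.30°.

≈ lat -21.3°, lon -113.3°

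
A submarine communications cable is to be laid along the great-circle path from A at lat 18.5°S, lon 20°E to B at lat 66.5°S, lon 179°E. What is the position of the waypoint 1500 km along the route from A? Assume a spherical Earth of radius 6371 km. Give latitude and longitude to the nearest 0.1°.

The haversine formula gives a central angle δ ≈ 1.633 rad (93.6°) between the endpoints. The total great-circle distance is δ·R ≈ 1.633 × 6371 ≈ 10403 km, so the target fraction is f = 1500/10403 ≈ 0.144.
Interpolate at f ≈ 0.144 with slerp weights a = sin((1−f)δ)/sin δ ≈ 0.987, b = sin(fδ)/sin δ ≈ 0.234.
p = a·p₁ + b·p₂ ≈ (0.786, 0.322, -0.527); φ = arcsin(p_z) ≈ -31.84°, λ = atan2(p_y, p_x) ≈ 22.25°.

≈ lat 31.8°S, lon 22.3°E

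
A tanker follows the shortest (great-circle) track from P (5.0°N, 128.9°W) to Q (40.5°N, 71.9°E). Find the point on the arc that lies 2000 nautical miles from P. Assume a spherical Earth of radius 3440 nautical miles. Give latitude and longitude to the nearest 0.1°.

The haversine formula gives a central angle δ ≈ 2.280 rad (130.7°) between the endpoints. The total great-circle distance is δ·R ≈ 2.280 × 3440 ≈ 7845 nmi, so the target fraction is f = 2000/7845 ≈ 0.255.
Interpolate at f ≈ 0.255 with slerp weights a = sin((1−f)δ)/sin δ ≈ 1.307, b = sin(fδ)/sin δ ≈ 0.724.
p = a·p₁ + b·p₂ ≈ (-0.647, -0.490, 0.584); φ = arcsin(p_z) ≈ 35.74°, λ = atan2(p_y, p_x) ≈ -142.84°.

≈ (35.7°N, 142.8°W)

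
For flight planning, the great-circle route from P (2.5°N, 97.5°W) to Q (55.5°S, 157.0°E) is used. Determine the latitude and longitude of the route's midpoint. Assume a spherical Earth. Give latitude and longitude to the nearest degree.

≈ (38°S, 130°W)

Write both endpoints as unit vectors p₁, p₂ with components (cos φ cos λ, cos φ sin λ, sin φ).
The central angle between the endpoints is δ = arccos(p₁·p₂) ≈ 1.759 rad (100.8°).
Interpolate at f = 1/2 with slerp weights a = sin((1−f)δ)/sin δ ≈ 0.784, b = sin(fδ)/sin δ ≈ 0.784.
p = a·p₁ + b·p₂ ≈ (-0.511, -0.603, -0.612); φ = arcsin(p_z) ≈ -37.75°, λ = atan2(p_y, p_x) ≈ -130.28°.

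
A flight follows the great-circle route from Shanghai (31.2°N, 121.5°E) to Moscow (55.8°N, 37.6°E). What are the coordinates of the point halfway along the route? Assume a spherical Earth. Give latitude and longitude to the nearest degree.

≈ 51°N, 90°E

Write both endpoints as unit vectors p₁, p₂ with components (cos φ cos λ, cos φ sin λ, sin φ).
The central angle between the endpoints is δ = arccos(p₁·p₂) ≈ 1.071 rad (61.3°).
Interpolate at f = 1/2 with slerp weights a = sin((1−f)δ)/sin δ ≈ 0.581, b = sin(fδ)/sin δ ≈ 0.581.
p = a·p₁ + b·p₂ ≈ (-0.001, 0.623, 0.782); φ = arcsin(p_z) ≈ 51.44°, λ = atan2(p_y, p_x) ≈ 90.09°.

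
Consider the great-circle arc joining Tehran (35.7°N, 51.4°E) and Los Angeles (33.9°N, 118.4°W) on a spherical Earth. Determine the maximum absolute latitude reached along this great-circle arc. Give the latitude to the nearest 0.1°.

The great circle lies in the plane with unit normal n̂ = (p₁ × p₂)/|p₁ × p₂|.
Here n̂_z ≈ -0.127; the vertex latitude is φ_max = arccos|n̂_z| ≈ 82.7°.
Check via Clairaut: cos φ_max = |cos φ₁| · sin C = cos(35.7°)·sin(9.0°) ≈ 0.127, again giving ≈ 82.7°.

≈ 82.7°N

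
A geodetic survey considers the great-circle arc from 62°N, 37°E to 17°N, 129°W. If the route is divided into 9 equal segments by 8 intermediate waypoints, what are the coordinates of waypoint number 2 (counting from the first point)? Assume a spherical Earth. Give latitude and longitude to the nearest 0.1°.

≈ 81.9°N, 2.2°W

From cos δ = sin φ₁ sin φ₂ + cos φ₁ cos φ₂ cos Δλ, the central angle is δ ≈ 1.749 rad (100.2°).
Interpolate at f = 2/9 with slerp weights a = sin((1−f)δ)/sin δ ≈ 0.994, b = sin(fδ)/sin δ ≈ 0.385.
p = a·p₁ + b·p₂ ≈ (0.141, -0.005, 0.990); φ = arcsin(p_z) ≈ 81.90°, λ = atan2(p_y, p_x) ≈ -2.21°.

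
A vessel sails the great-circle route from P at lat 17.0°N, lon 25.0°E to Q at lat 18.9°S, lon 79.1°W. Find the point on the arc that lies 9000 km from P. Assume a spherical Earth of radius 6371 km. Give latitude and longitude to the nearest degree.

≈ lat 11°S, lon 52°W

From cos δ = sin φ₁ sin φ₂ + cos φ₁ cos φ₂ cos Δλ, the central angle is δ ≈ 1.891 rad (108.4°). The total great-circle distance is δ·R ≈ 1.891 × 6371 ≈ 12050 km, so the target fraction is f = 9000/12050 ≈ 0.747.
Interpolate at f ≈ 0.747 with slerp weights a = sin((1−f)δ)/sin δ ≈ 0.485, b = sin(fδ)/sin δ ≈ 1.041.
p = a·p₁ + b·p₂ ≈ (0.607, -0.771, -0.195); φ = arcsin(p_z) ≈ -11.25°, λ = atan2(p_y, p_x) ≈ -51.78°.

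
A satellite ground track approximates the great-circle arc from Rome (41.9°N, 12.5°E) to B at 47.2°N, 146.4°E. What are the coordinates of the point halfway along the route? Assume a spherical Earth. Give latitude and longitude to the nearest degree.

Convert each endpoint to a unit vector on the sphere (x = cos φ cos λ, y = cos φ sin λ, z = sin φ).
The central angle between the endpoints is δ = arccos(p₁·p₂) ≈ 1.431 rad (82.0°).
Interpolate at f = 1/2 with slerp weights a = sin((1−f)δ)/sin δ ≈ 0.662, b = sin(fδ)/sin δ ≈ 0.662.
p = a·p₁ + b·p₂ ≈ (0.106, 0.356, 0.928); φ = arcsin(p_z) ≈ 68.20°, λ = atan2(p_y, p_x) ≈ 73.34°.

≈ 68°N, 73°E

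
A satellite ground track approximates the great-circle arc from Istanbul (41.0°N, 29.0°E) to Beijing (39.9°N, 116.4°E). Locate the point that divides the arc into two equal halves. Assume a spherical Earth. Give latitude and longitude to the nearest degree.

≈ 50°N, 73°E

Convert each endpoint to a unit vector on the sphere (x = cos φ cos λ, y = cos φ sin λ, z = sin φ).
The central angle between the endpoints is δ = arccos(p₁·p₂) ≈ 1.107 rad (63.4°).
Interpolate at f = 1/2 with slerp weights a = sin((1−f)δ)/sin δ ≈ 0.588, b = sin(fδ)/sin δ ≈ 0.588.
p = a·p₁ + b·p₂ ≈ (0.187, 0.619, 0.763); φ = arcsin(p_z) ≈ 49.70°, λ = atan2(p_y, p_x) ≈ 73.15°.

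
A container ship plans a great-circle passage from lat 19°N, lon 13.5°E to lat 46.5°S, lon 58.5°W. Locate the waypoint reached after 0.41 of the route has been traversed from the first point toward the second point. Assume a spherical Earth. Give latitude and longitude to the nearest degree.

Write both endpoints as unit vectors p₁, p₂ with components (cos φ cos λ, cos φ sin λ, sin φ).
The central angle between the endpoints is δ = arccos(p₁·p₂) ≈ 1.606 rad (92.0°).
Interpolate at f = 0.41 with slerp weights a = sin((1−f)δ)/sin δ ≈ 0.812, b = sin(fδ)/sin δ ≈ 0.612.
p = a·p₁ + b·p₂ ≈ (0.967, -0.180, -0.180); φ = arcsin(p_z) ≈ -10.35°, λ = atan2(p_y, p_x) ≈ -10.54°.

≈ lat 10°S, lon 11°W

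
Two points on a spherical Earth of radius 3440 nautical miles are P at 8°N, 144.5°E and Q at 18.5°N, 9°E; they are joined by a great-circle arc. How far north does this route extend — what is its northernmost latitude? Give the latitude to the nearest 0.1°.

≈ 32.5°N

The great circle lies in the plane with unit normal n̂ = (p₁ × p₂)/|p₁ × p₂|.
Here n̂_z ≈ -0.844; the vertex latitude is φ_max = arccos|n̂_z| ≈ 32.5°.
Check via Clairaut: cos φ_max = |cos φ₁| · sin C = cos(8.0°)·sin(58.4°) ≈ 0.844, again giving ≈ 32.5°.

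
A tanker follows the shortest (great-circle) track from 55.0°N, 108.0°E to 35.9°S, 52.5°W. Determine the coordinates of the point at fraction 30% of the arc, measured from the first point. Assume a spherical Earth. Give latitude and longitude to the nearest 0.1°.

≈ 59.9°N, 12.7°E

Write both endpoints as unit vectors p₁, p₂ with components (cos φ cos λ, cos φ sin λ, sin φ).
The central angle between the endpoints is δ = arccos(p₁·p₂) ≈ 2.735 rad (156.7°).
Interpolate at f = 0.30 with slerp weights a = sin((1−f)δ)/sin δ ≈ 2.378, b = sin(fδ)/sin δ ≈ 1.847.
p = a·p₁ + b·p₂ ≈ (0.489, 0.110, 0.865); φ = arcsin(p_z) ≈ 59.89°, λ = atan2(p_y, p_x) ≈ 12.69°.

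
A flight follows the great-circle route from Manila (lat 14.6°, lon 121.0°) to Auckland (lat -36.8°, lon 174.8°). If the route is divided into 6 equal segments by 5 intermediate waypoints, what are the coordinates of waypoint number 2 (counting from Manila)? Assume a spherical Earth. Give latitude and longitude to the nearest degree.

≈ lat -3°, lon 137°

Convert each endpoint to a unit vector on the sphere (x = cos φ cos λ, y = cos φ sin λ, z = sin φ).
The central angle between the endpoints is δ = arccos(p₁·p₂) ≈ 1.259 rad (72.1°).
Interpolate at f = 2/6 with slerp weights a = sin((1−f)δ)/sin δ ≈ 0.782, b = sin(fδ)/sin δ ≈ 0.428.
p = a·p₁ + b·p₂ ≈ (-0.731, 0.680, -0.059); φ = arcsin(p_z) ≈ -3.40°, λ = atan2(p_y, p_x) ≈ 137.09°.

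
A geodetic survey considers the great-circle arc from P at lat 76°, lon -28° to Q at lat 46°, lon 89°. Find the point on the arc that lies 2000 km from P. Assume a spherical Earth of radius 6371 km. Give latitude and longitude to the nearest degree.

Convert each endpoint to a unit vector on the sphere (x = cos φ cos λ, y = cos φ sin λ, z = sin φ).
The central angle between the endpoints is δ = arccos(p₁·p₂) ≈ 0.900 rad (51.6°). The total great-circle distance is δ·R ≈ 0.900 × 6371 ≈ 5733 km, so the target fraction is f = 2000/5733 ≈ 0.349.
Interpolate at f ≈ 0.349 with slerp weights a = sin((1−f)δ)/sin δ ≈ 0.706, b = sin(fδ)/sin δ ≈ 0.394.
p = a·p₁ + b·p₂ ≈ (0.156, 0.194, 0.969); φ = arcsin(p_z) ≈ 75.62°, λ = atan2(p_y, p_x) ≈ 51.22°.

≈ lat 76°, lon 51°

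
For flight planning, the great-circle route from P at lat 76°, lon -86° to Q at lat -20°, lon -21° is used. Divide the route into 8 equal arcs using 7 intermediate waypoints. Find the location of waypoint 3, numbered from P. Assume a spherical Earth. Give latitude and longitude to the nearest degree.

Convert each endpoint to a unit vector on the sphere (x = cos φ cos λ, y = cos φ sin λ, z = sin φ).
The central angle between the endpoints is δ = arccos(p₁·p₂) ≈ 1.809 rad (103.6°).
Interpolate at f = 3/8 with slerp weights a = sin((1−f)δ)/sin δ ≈ 0.931, b = sin(fδ)/sin δ ≈ 0.646.
p = a·p₁ + b·p₂ ≈ (0.582, -0.442, 0.682); φ = arcsin(p_z) ≈ 43.03°, λ = atan2(p_y, p_x) ≈ -37.21°.

≈ lat 43°, lon -37°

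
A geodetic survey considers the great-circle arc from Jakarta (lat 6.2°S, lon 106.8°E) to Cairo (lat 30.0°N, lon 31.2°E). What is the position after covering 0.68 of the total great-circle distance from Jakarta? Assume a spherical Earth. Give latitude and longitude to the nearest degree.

≈ lat 22°N, lon 58°E

Write both endpoints as unit vectors p₁, p₂ with components (cos φ cos λ, cos φ sin λ, sin φ).
The central angle between the endpoints is δ = arccos(p₁·p₂) ≈ 1.410 rad (80.8°).
Interpolate at f = 0.68 with slerp weights a = sin((1−f)δ)/sin δ ≈ 0.442, b = sin(fδ)/sin δ ≈ 0.829.
p = a·p₁ + b·p₂ ≈ (0.487, 0.792, 0.367); φ = arcsin(p_z) ≈ 21.52°, λ = atan2(p_y, p_x) ≈ 58.41°.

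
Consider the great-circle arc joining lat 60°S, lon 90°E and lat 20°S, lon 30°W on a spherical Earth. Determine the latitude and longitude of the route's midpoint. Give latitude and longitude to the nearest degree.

The haversine formula gives a central angle δ ≈ 1.509 rad (86.5°) between the endpoints.
Interpolate at f = 1/2 with slerp weights a = sin((1−f)δ)/sin δ ≈ 0.686, b = sin(fδ)/sin δ ≈ 0.686.
p = a·p₁ + b·p₂ ≈ (0.559, 0.021, -0.829); φ = arcsin(p_z) ≈ -56.02°, λ = atan2(p_y, p_x) ≈ 2.12°.

≈ lat 56°S, lon 2°E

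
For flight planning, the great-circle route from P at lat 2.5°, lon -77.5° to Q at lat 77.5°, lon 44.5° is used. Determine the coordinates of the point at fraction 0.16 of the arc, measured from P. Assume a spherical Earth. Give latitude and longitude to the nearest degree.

≈ lat 17°, lon -75°

Convert each endpoint to a unit vector on the sphere (x = cos φ cos λ, y = cos φ sin λ, z = sin φ).
The central angle between the endpoints is δ = arccos(p₁·p₂) ≈ 1.643 rad (94.1°).
Interpolate at f = 0.16 with slerp weights a = sin((1−f)δ)/sin δ ≈ 0.984, b = sin(fδ)/sin δ ≈ 0.261.
p = a·p₁ + b·p₂ ≈ (0.253, -0.921, 0.297); φ = arcsin(p_z) ≈ 17.29°, λ = atan2(p_y, p_x) ≈ -74.63°.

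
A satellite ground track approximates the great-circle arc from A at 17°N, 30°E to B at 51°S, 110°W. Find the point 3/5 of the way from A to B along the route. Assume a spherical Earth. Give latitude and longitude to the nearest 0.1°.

≈ 47.0°S, 23.7°W

Convert each endpoint to a unit vector on the sphere (x = cos φ cos λ, y = cos φ sin λ, z = sin φ).
The central angle between the endpoints is δ = arccos(p₁·p₂) ≈ 2.330 rad (133.5°).
Interpolate at f = 3/5 with slerp weights a = sin((1−f)δ)/sin δ ≈ 1.107, b = sin(fδ)/sin δ ≈ 1.358.
p = a·p₁ + b·p₂ ≈ (0.624, -0.274, -0.732); φ = arcsin(p_z) ≈ -47.03°, λ = atan2(p_y, p_x) ≈ -23.69°.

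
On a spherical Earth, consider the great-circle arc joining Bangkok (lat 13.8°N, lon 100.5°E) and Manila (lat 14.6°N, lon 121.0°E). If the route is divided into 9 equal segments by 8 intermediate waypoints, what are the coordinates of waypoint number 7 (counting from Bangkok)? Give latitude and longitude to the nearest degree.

From cos δ = sin φ₁ sin φ₂ + cos φ₁ cos φ₂ cos Δλ, the central angle is δ ≈ 0.347 rad (19.9°).
Interpolate at f = 7/9 with slerp weights a = sin((1−f)δ)/sin δ ≈ 0.227, b = sin(fδ)/sin δ ≈ 0.784.
p = a·p₁ + b·p₂ ≈ (-0.431, 0.867, 0.252); φ = arcsin(p_z) ≈ 14.58°, λ = atan2(p_y, p_x) ≈ 116.43°.

≈ lat 15°N, lon 116°E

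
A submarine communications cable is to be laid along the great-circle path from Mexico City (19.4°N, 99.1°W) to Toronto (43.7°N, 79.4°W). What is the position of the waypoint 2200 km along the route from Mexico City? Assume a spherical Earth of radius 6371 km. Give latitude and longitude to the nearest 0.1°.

≈ 36.1°N, 87.1°W

Convert each endpoint to a unit vector on the sphere (x = cos φ cos λ, y = cos φ sin λ, z = sin φ).
The central angle between the endpoints is δ = arccos(p₁·p₂) ≈ 0.513 rad (29.4°). The total great-circle distance is δ·R ≈ 0.513 × 6371 ≈ 3266 km, so the target fraction is f = 2200/3266 ≈ 0.674.
Interpolate at f ≈ 0.674 with slerp weights a = sin((1−f)δ)/sin δ ≈ 0.339, b = sin(fδ)/sin δ ≈ 0.690.
p = a·p₁ + b·p₂ ≈ (0.041, -0.807, 0.590); φ = arcsin(p_z) ≈ 36.13°, λ = atan2(p_y, p_x) ≈ -87.08°.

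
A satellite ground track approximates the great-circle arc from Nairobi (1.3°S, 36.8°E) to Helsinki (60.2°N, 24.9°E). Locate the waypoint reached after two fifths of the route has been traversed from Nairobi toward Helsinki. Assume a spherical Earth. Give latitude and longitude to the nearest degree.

≈ 23°N, 34°E

Convert each endpoint to a unit vector on the sphere (x = cos φ cos λ, y = cos φ sin λ, z = sin φ).
The central angle between the endpoints is δ = arccos(p₁·p₂) ≈ 1.085 rad (62.2°).
Interpolate at f = 2/5 with slerp weights a = sin((1−f)δ)/sin δ ≈ 0.685, b = sin(fδ)/sin δ ≈ 0.476.
p = a·p₁ + b·p₂ ≈ (0.763, 0.510, 0.397); φ = arcsin(p_z) ≈ 23.40°, λ = atan2(p_y, p_x) ≈ 33.76°.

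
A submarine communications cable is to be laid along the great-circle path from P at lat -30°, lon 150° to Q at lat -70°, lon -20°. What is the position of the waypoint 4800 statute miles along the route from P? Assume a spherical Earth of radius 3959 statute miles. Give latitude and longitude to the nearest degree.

Convert each endpoint to a unit vector on the sphere (x = cos φ cos λ, y = cos φ sin λ, z = sin φ).
The central angle between the endpoints is δ = arccos(p₁·p₂) ≈ 1.392 rad (79.7°). The total great-circle distance is δ·R ≈ 1.392 × 3959 ≈ 5510 mi, so the target fraction is f = 4800/5510 ≈ 0.871.
Interpolate at f ≈ 0.871 with slerp weights a = sin((1−f)δ)/sin δ ≈ 0.181, b = sin(fδ)/sin δ ≈ 0.952.
p = a·p₁ + b·p₂ ≈ (0.170, -0.033, -0.985); φ = arcsin(p_z) ≈ -80.03°, λ = atan2(p_y, p_x) ≈ -10.94°.

≈ lat -80°, lon -11°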